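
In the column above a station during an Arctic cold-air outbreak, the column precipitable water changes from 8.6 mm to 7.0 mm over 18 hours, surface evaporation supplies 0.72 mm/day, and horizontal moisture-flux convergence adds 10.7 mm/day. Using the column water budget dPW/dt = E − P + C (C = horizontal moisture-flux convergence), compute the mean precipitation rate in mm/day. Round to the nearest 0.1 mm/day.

dPW/dt = (7.0 − 8.6) mm / (18/24 day) = -2.133 mm/day.
P = E + C − dPW/dt = 0.72 + (10.7) − (-2.133) = 13.6 mm/day.

P ≈ 13.6 mm/day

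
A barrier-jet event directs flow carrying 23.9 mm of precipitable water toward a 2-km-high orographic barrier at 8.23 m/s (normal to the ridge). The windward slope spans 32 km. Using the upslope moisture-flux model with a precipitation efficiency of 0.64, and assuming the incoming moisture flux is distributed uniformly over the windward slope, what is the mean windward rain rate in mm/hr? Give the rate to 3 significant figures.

R ≈ 14.2 mm/hr

Incoming column moisture flux per unit ridge length: F = V × PW = 8.23 × 23.9 = 196.697 mm·m/s.
Spread over the 32 km slope with efficiency ε = 0.64: R = ε·F/W = 0.64 × 196.697 / 32000 m = 3.934e-03 mm/s.
R = 3.934e-03 × 3600 = 14.2 mm/hr.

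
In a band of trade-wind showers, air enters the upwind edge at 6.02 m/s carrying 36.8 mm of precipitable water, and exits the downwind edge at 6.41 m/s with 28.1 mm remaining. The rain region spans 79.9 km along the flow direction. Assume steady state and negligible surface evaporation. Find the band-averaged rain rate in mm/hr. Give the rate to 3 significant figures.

Column moisture flux per unit crosswind length is F = V × PW.
Inflow: F_in = 6.02 × 36.8 = 221.536 mm·m/s
Outflow: F_out = 6.41 × 28.1 = 180.121 mm·m/s
Steady-state rate R = (F_in − F_out)/L = (221.536 − 180.121) / 79900 m = 5.183e-04 mm/s.
R = 5.183e-04 × 3600 = 1.87 mm/hr.

R ≈ 1.87 mm/hr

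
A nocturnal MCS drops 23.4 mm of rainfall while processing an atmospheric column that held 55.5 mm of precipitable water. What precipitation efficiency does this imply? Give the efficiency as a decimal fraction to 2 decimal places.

ε ≈ 0.42

ε = rainfall / PW = 23.4 / 55.5 = 0.42.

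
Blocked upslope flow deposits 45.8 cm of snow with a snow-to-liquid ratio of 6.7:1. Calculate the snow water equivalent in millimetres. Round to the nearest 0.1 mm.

SWE ≈ 68.4 mm

SWE = snow depth / ratio = 45.8 cm / 6.7 = 6.836 cm = 68.4 mm.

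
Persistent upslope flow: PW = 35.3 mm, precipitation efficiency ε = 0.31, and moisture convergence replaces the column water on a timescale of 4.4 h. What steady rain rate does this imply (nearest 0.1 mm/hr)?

Each overturning extracts ε × PW = 0.31 × 35.3 = 10.943 mm.
Rate = ε·PW / τ = 10.943 / 4.4 h = 2.5 mm/hr.

R ≈ 2.5 mm/hr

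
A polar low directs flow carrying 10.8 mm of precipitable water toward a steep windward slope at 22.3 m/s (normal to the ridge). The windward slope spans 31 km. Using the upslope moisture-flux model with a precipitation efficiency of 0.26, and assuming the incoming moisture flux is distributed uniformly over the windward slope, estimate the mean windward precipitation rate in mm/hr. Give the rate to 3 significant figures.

Incoming column moisture flux per unit ridge length: F = V × PW = 22.3 × 10.8 = 240.84 mm·m/s.
Spread over the 31 km slope with efficiency ε = 0.26: R = ε·F/W = 0.26 × 240.84 / 31000 m = 2.020e-03 mm/s.
R = 2.020e-03 × 3600 = 7.27 mm/hr.

R ≈ 7.27 mm/hr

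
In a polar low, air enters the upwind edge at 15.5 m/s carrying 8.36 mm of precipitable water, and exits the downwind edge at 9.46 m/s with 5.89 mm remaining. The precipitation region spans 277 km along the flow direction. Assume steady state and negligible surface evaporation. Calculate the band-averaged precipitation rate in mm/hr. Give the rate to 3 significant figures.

R ≈ 0.960 mm/hr

Column moisture flux per unit crosswind length is F = V × PW.
Inflow: F_in = 15.5 × 8.36 = 129.58 mm·m/s
Outflow: F_out = 9.46 × 5.89 = 55.7194 mm·m/s
Steady-state rate R = (F_in − F_out)/L = (129.58 − 55.7194) / 277000 m = 2.666e-04 mm/s.
R = 2.666e-04 × 3600 = 0.960 mm/hr.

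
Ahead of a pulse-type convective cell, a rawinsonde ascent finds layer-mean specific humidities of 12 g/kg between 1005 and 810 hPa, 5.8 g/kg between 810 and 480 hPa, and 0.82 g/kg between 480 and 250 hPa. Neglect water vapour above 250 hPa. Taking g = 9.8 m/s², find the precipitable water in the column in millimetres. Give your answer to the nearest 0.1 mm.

Precipitable water is the column-integrated vapour mass per unit area: PW = (1/g) Σ q̄ Δp, with q in kg/kg and Δp in Pa (1 kg/m² of water = 1 mm).
Layer 1005–810 hPa: Δp = 195 hPa = 19500 Pa, q̄ = 0.012 kg/kg → 0.012 × 19500 / 9.8 = 23.88 mm
Layer 810–480 hPa: Δp = 330 hPa = 33000 Pa, q̄ = 0.0058 kg/kg → 0.0058 × 33000 / 9.8 = 19.53 mm
Layer 480–250 hPa: Δp = 230 hPa = 23000 Pa, q̄ = 0.00082 kg/kg → 0.00082 × 23000 / 9.8 = 1.92 mm
PW = 23.88 + 19.53 + 1.92 = 45.33 ≈ 45.3 mm.

PW ≈ 45.3 mm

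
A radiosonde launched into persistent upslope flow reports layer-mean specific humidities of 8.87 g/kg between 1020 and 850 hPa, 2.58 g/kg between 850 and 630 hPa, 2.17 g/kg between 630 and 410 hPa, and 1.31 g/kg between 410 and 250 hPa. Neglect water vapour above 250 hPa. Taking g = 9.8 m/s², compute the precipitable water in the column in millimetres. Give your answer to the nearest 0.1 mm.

Precipitable water is the column-integrated vapour mass per unit area: PW = (1/g) Σ q̄ Δp, with q in kg/kg and Δp in Pa (1 kg/m² of water = 1 mm).
Layer 1020–850 hPa: Δp = 170 hPa = 17000 Pa, q̄ = 0.00887 kg/kg → 0.00887 × 17000 / 9.8 = 15.39 mm
Layer 850–630 hPa: Δp = 220 hPa = 22000 Pa, q̄ = 0.00258 kg/kg → 0.00258 × 22000 / 9.8 = 5.79 mm
Layer 630–410 hPa: Δp = 220 hPa = 22000 Pa, q̄ = 0.00217 kg/kg → 0.00217 × 22000 / 9.8 = 4.87 mm
Layer 410–250 hPa: Δp = 160 hPa = 16000 Pa, q̄ = 0.00131 kg/kg → 0.00131 × 16000 / 9.8 = 2.14 mm
PW = 15.39 + 5.79 + 4.87 + 2.14 = 28.19 ≈ 28.2 mm.

PW ≈ 28.2 mm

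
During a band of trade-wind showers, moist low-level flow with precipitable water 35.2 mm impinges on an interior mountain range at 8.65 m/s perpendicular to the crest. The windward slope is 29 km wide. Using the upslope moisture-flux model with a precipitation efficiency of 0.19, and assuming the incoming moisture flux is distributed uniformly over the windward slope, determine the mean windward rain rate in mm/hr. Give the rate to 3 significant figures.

R ≈ 7.18 mm/hr

Incoming column moisture flux per unit ridge length: F = V × PW = 8.65 × 35.2 = 304.48 mm·m/s.
Spread over the 29 km slope with efficiency ε = 0.19: R = ε·F/W = 0.19 × 304.48 / 29000 m = 1.995e-03 mm/s.
R = 1.995e-03 × 3600 = 7.18 mm/hr.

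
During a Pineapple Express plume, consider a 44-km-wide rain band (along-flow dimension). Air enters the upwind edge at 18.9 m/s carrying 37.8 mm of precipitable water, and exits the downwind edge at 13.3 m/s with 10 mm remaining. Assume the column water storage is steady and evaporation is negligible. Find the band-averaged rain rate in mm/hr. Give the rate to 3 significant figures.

R ≈ 47.6 mm/hr

Column moisture flux per unit crosswind length is F = V × PW.
Inflow: F_in = 18.9 × 37.8 = 714.42 mm·m/s
Outflow: F_out = 13.3 × 10 = 133 mm·m/s
Steady-state rate R = (F_in − F_out)/L = (714.42 − 133) / 44000 m = 1.321e-02 mm/s.
R = 1.321e-02 × 3600 = 47.6 mm/hr.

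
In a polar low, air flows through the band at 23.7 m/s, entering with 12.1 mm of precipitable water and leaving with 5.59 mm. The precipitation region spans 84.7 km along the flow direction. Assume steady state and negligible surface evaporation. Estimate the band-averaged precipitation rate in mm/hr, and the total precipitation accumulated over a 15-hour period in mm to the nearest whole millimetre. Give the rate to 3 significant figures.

Column moisture flux per unit crosswind length is F = V × PW.
Inflow: F_in = 23.7 × 12.1 = 286.77 mm·m/s
Outflow: F_out = 23.7 × 5.59 = 132.483 mm·m/s
Steady-state rate R = (F_in − F_out)/L = (286.77 − 132.483) / 84700 m = 1.822e-03 mm/s.
R = 1.822e-03 × 3600 = 6.56 mm/hr.
Over 15 h: total = 6.56 × 15 = 98.4 ≈ 98 mm.

R ≈ 6.56 mm/hr; total ≈ 98 mm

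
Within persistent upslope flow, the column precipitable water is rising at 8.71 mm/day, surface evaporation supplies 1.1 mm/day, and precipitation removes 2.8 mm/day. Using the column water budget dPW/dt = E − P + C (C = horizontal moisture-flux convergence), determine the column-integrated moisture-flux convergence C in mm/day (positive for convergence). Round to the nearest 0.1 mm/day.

dPW/dt = +8.71 mm/day.
C = dPW/dt − E + P = (+8.71) − 1.1 + 2.8 = 10.4 mm/day.

C ≈ 10.4 mm/day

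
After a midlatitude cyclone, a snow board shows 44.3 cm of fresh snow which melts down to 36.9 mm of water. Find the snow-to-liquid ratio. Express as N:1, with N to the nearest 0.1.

ratio ≈ 12.0

Ratio = snow depth / SWE = 443 mm / 36.9 mm = 12.0, i.e. 12.0:1.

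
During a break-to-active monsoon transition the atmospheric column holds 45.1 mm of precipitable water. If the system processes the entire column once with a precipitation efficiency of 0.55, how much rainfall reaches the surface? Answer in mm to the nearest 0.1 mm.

Rainfall = ε × PW = 0.55 × 45.1 = 24.8 mm.

rainfall ≈ 24.8 mm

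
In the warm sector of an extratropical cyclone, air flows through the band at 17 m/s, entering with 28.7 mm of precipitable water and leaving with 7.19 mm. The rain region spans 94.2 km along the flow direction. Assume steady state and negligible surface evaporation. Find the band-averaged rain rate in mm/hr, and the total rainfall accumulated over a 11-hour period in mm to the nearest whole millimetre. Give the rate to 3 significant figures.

Column moisture flux per unit crosswind length is F = V × PW.
Inflow: F_in = 17 × 28.7 = 487.9 mm·m/s
Outflow: F_out = 17 × 7.19 = 122.23 mm·m/s
Steady-state rate R = (F_in − F_out)/L = (487.9 − 122.23) / 94200 m = 3.882e-03 mm/s.
R = 3.882e-03 × 3600 = 14.0 mm/hr.
Over 11 h: total = 14.0 × 11 = 154 mm.

R ≈ 14.0 mm/hr; total ≈ 154 mm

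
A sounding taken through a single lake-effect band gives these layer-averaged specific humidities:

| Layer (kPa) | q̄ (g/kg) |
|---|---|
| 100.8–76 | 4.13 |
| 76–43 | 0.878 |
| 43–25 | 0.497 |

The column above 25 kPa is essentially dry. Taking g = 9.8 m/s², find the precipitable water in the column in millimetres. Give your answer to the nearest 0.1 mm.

Precipitable water is the column-integrated vapour mass per unit area: PW = (1/g) Σ q̄ Δp, with q in kg/kg and Δp in Pa (1 kg/m² of water = 1 mm).
Layer 100.8–76 kPa: Δp = 248 hPa = 24800 Pa, q̄ = 0.00413 kg/kg → 0.00413 × 24800 / 9.8 = 10.45 mm
Layer 76–43 kPa: Δp = 330 hPa = 33000 Pa, q̄ = 0.000878 kg/kg → 0.000878 × 33000 / 9.8 = 2.96 mm
Layer 43–25 kPa: Δp = 180 hPa = 18000 Pa, q̄ = 0.000497 kg/kg → 0.000497 × 18000 / 9.8 = 0.91 mm
PW = 10.45 + 2.96 + 0.91 = 14.32 ≈ 14.3 mm.

PW ≈ 14.3 mm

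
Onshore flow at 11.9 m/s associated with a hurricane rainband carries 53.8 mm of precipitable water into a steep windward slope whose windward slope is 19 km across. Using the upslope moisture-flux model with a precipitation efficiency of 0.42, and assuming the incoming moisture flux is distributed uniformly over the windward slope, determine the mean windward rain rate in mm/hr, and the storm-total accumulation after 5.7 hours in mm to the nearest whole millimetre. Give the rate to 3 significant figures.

Incoming column moisture flux per unit ridge length: F = V × PW = 11.9 × 53.8 = 640.22 mm·m/s.
Spread over the 19 km slope with efficiency ε = 0.42: R = ε·F/W = 0.42 × 640.22 / 19000 m = 1.415e-02 mm/s.
R = 1.415e-02 × 3600 = 50.9 mm/hr.
Over 5.7 h: total = 50.9 × 5.7 = 290.13 ≈ 290 mm.

R ≈ 50.9 mm/hr; total ≈ 290 mm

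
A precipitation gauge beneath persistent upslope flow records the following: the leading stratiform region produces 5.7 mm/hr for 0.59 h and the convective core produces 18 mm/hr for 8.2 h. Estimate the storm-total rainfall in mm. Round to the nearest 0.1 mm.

Total = Σ Rᵢ Δtᵢ = 5.7 × 0.59 + 18 × 8.2
      = 3.363 + 147.6 = 151.0 mm.

total ≈ 151.0 mm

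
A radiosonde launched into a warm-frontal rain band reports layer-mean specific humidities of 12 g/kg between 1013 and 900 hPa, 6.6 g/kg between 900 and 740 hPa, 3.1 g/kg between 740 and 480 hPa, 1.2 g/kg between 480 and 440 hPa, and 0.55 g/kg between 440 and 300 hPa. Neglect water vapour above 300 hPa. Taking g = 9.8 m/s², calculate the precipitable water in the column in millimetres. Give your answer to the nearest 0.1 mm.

PW ≈ 34.1 mm

Precipitable water is the column-integrated vapour mass per unit area: PW = (1/g) Σ q̄ Δp, with q in kg/kg and Δp in Pa (1 kg/m² of water = 1 mm).
Layer 1013–900 hPa: Δp = 113 hPa = 11300 Pa, q̄ = 0.012 kg/kg → 0.012 × 11300 / 9.8 = 13.84 mm
Layer 900–740 hPa: Δp = 160 hPa = 16000 Pa, q̄ = 0.0066 kg/kg → 0.0066 × 16000 / 9.8 = 10.78 mm
Layer 740–480 hPa: Δp = 260 hPa = 26000 Pa, q̄ = 0.0031 kg/kg → 0.0031 × 26000 / 9.8 = 8.22 mm
Layer 480–440 hPa: Δp = 40 hPa = 4000 Pa, q̄ = 0.0012 kg/kg → 0.0012 × 4000 / 9.8 = 0.49 mm
Layer 440–300 hPa: Δp = 140 hPa = 14000 Pa, q̄ = 0.00055 kg/kg → 0.00055 × 14000 / 9.8 = 0.79 mm
PW = 13.84 + 10.78 + 8.22 + 0.49 + 0.79 = 34.12 ≈ 34.1 mm.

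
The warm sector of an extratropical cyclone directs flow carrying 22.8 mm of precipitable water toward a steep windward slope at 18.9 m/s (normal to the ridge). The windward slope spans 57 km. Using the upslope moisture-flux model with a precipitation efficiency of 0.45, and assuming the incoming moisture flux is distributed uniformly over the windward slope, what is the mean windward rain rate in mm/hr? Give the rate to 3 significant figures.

Incoming column moisture flux per unit ridge length: F = V × PW = 18.9 × 22.8 = 430.92 mm·m/s.
Spread over the 57 km slope with efficiency ε = 0.45: R = ε·F/W = 0.45 × 430.92 / 57000 m = 3.402e-03 mm/s.
R = 3.402e-03 × 3600 = 12.2 mm/hr.

R ≈ 12.2 mm/hr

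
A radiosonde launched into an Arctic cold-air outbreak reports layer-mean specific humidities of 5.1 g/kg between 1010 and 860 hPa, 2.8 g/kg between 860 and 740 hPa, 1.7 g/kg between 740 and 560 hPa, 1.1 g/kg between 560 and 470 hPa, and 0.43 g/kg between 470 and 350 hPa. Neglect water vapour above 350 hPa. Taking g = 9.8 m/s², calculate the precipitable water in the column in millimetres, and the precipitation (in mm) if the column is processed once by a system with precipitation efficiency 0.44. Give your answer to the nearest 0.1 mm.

PW ≈ 15.9 mm; precipitation ≈ 7.0 mm

Precipitable water is the column-integrated vapour mass per unit area: PW = (1/g) Σ q̄ Δp, with q in kg/kg and Δp in Pa (1 kg/m² of water = 1 mm).
Layer 1010–860 hPa: Δp = 150 hPa = 15000 Pa, q̄ = 0.0051 kg/kg → 0.0051 × 15000 / 9.8 = 7.81 mm
Layer 860–740 hPa: Δp = 120 hPa = 12000 Pa, q̄ = 0.0028 kg/kg → 0.0028 × 12000 / 9.8 = 3.43 mm
Layer 740–560 hPa: Δp = 180 hPa = 18000 Pa, q̄ = 0.0017 kg/kg → 0.0017 × 18000 / 9.8 = 3.12 mm
Layer 560–470 hPa: Δp = 90 hPa = 9000 Pa, q̄ = 0.0011 kg/kg → 0.0011 × 9000 / 9.8 = 1.01 mm
Layer 470–350 hPa: Δp = 120 hPa = 12000 Pa, q̄ = 0.00043 kg/kg → 0.00043 × 12000 / 9.8 = 0.53 mm
PW = 7.81 + 3.43 + 3.12 + 1.01 + 0.53 = 15.90 ≈ 15.9 mm.
Precipitation = ε × PW = 0.44 × 15.9 = 7.0 mm.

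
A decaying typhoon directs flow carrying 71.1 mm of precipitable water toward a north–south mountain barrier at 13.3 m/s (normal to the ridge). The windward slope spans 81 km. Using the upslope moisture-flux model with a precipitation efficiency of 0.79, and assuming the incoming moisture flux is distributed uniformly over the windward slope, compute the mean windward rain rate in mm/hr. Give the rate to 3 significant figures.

Incoming column moisture flux per unit ridge length: F = V × PW = 13.3 × 71.1 = 945.63 mm·m/s.
Spread over the 81 km slope with efficiency ε = 0.79: R = ε·F/W = 0.79 × 945.63 / 81000 m = 9.223e-03 mm/s.
R = 9.223e-03 × 3600 = 33.2 mm/hr.

R ≈ 33.2 mm/hr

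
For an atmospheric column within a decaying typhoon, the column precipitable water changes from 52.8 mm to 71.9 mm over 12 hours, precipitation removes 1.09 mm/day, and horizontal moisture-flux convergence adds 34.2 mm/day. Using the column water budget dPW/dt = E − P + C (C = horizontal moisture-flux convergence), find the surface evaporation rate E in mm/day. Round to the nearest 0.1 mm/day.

E ≈ 5.1 mm/day

dPW/dt = (71.9 − 52.8) mm / (12/24 day) = +38.200 mm/day.
E = dPW/dt + P − C = (+38.200) + 1.09 − (34.2) = 5.1 mm/day.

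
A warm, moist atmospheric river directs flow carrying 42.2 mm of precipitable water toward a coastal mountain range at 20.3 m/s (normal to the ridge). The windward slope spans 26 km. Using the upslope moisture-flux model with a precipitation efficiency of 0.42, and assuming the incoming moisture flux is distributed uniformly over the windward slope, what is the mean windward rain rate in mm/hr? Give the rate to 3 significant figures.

R ≈ 49.8 mm/hr

Incoming column moisture flux per unit ridge length: F = V × PW = 20.3 × 42.2 = 856.66 mm·m/s.
Spread over the 26 km slope with efficiency ε = 0.42: R = ε·F/W = 0.42 × 856.66 / 26000 m = 1.384e-02 mm/s.
R = 1.384e-02 × 3600 = 49.8 mm/hr.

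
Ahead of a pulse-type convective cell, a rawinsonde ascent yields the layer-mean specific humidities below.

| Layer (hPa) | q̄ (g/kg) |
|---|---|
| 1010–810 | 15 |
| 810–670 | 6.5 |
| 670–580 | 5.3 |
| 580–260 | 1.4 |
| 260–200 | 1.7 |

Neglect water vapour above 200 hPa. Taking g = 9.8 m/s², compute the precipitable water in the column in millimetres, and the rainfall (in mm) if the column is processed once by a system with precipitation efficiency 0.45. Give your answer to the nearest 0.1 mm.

Precipitable water is the column-integrated vapour mass per unit area: PW = (1/g) Σ q̄ Δp, with q in kg/kg and Δp in Pa (1 kg/m² of water = 1 mm).
Layer 1010–810 hPa: Δp = 200 hPa = 20000 Pa, q̄ = 0.015 kg/kg → 0.015 × 20000 / 9.8 = 30.61 mm
Layer 810–670 hPa: Δp = 140 hPa = 14000 Pa, q̄ = 0.0065 kg/kg → 0.0065 × 14000 / 9.8 = 9.29 mm
Layer 670–580 hPa: Δp = 90 hPa = 9000 Pa, q̄ = 0.0053 kg/kg → 0.0053 × 9000 / 9.8 = 4.87 mm
Layer 580–260 hPa: Δp = 320 hPa = 32000 Pa, q̄ = 0.0014 kg/kg → 0.0014 × 32000 / 9.8 = 4.57 mm
Layer 260–200 hPa: Δp = 60 hPa = 6000 Pa, q̄ = 0.0017 kg/kg → 0.0017 × 6000 / 9.8 = 1.04 mm
PW = 30.61 + 9.29 + 4.87 + 4.57 + 1.04 = 50.38 ≈ 50.4 mm.
Rainfall = ε × PW = 0.45 × 50.4 = 22.7 mm.

PW ≈ 50.4 mm; rainfall ≈ 22.7 mm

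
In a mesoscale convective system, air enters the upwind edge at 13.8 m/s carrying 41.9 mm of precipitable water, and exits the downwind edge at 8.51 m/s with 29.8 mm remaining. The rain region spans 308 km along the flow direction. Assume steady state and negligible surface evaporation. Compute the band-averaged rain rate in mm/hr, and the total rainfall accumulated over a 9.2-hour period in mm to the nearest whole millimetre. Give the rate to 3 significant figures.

R ≈ 3.79 mm/hr; total ≈ 35 mm

Column moisture flux per unit crosswind length is F = V × PW.
Inflow: F_in = 13.8 × 41.9 = 578.22 mm·m/s
Outflow: F_out = 8.51 × 29.8 = 253.598 mm·m/s
Steady-state rate R = (F_in − F_out)/L = (578.22 − 253.598) / 308000 m = 1.054e-03 mm/s.
R = 1.054e-03 × 3600 = 3.79 mm/hr.
Over 9.2 h: total = 3.79 × 9.2 = 34.868 ≈ 35 mm.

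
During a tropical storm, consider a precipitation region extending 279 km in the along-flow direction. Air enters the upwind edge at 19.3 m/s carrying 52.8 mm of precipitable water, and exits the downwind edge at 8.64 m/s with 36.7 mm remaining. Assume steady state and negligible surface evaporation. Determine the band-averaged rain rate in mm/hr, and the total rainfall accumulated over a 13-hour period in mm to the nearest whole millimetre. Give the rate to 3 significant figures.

Column moisture flux per unit crosswind length is F = V × PW.
Inflow: F_in = 19.3 × 52.8 = 1019.04 mm·m/s
Outflow: F_out = 8.64 × 36.7 = 317.088 mm·m/s
Steady-state rate R = (F_in − F_out)/L = (1019.04 − 317.088) / 279000 m = 2.516e-03 mm/s.
R = 2.516e-03 × 3600 = 9.06 mm/hr.
Over 13 h: total = 9.06 × 13 = 117.78 ≈ 118 mm.

R ≈ 9.06 mm/hr; total ≈ 118 mm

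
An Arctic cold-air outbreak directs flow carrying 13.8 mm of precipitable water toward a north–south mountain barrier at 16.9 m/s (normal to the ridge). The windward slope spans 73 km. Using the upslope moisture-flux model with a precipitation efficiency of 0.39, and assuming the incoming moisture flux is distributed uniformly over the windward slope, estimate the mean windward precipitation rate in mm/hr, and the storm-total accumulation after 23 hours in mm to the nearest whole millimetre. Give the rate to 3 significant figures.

Incoming column moisture flux per unit ridge length: F = V × PW = 16.9 × 13.8 = 233.22 mm·m/s.
Spread over the 73 km slope with efficiency ε = 0.39: R = ε·F/W = 0.39 × 233.22 / 73000 m = 1.246e-03 mm/s.
R = 1.246e-03 × 3600 = 4.49 mm/hr.
Over 23 h: total = 4.49 × 23 = 103.27 ≈ 103 mm.

R ≈ 4.49 mm/hr; total ≈ 103 mm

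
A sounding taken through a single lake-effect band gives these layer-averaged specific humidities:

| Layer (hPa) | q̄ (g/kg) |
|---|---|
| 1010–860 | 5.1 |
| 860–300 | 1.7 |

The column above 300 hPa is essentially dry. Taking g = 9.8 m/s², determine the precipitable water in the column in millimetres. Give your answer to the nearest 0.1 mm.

Precipitable water is the column-integrated vapour mass per unit area: PW = (1/g) Σ q̄ Δp, with q in kg/kg and Δp in Pa (1 kg/m² of water = 1 mm).
Layer 1010–860 hPa: Δp = 150 hPa = 15000 Pa, q̄ = 0.0051 kg/kg → 0.0051 × 15000 / 9.8 = 7.81 mm
Layer 860–300 hPa: Δp = 560 hPa = 56000 Pa, q̄ = 0.0017 kg/kg → 0.0017 × 56000 / 9.8 = 9.71 mm
PW = 7.81 + 9.71 = 17.52 ≈ 17.5 mm.

PW ≈ 17.5 mm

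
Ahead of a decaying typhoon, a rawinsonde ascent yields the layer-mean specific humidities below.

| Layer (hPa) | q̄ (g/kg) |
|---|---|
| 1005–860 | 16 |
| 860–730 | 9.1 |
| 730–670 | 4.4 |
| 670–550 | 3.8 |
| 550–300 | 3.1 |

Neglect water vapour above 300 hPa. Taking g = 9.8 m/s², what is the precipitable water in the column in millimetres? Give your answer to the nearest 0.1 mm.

Precipitable water is the column-integrated vapour mass per unit area: PW = (1/g) Σ q̄ Δp, with q in kg/kg and Δp in Pa (1 kg/m² of water = 1 mm).
Layer 1005–860 hPa: Δp = 145 hPa = 14500 Pa, q̄ = 0.016 kg/kg → 0.016 × 14500 / 9.8 = 23.67 mm
Layer 860–730 hPa: Δp = 130 hPa = 13000 Pa, q̄ = 0.0091 kg/kg → 0.0091 × 13000 / 9.8 = 12.07 mm
Layer 730–670 hPa: Δp = 60 hPa = 6000 Pa, q̄ = 0.0044 kg/kg → 0.0044 × 6000 / 9.8 = 2.69 mm
Layer 670–550 hPa: Δp = 120 hPa = 12000 Pa, q̄ = 0.0038 kg/kg → 0.0038 × 12000 / 9.8 = 4.65 mm
Layer 550–300 hPa: Δp = 250 hPa = 25000 Pa, q̄ = 0.0031 kg/kg → 0.0031 × 25000 / 9.8 = 7.91 mm
PW = 23.67 + 12.07 + 2.69 + 4.65 + 7.91 = 50.99 ≈ 51.0 mm.

PW ≈ 51.0 mm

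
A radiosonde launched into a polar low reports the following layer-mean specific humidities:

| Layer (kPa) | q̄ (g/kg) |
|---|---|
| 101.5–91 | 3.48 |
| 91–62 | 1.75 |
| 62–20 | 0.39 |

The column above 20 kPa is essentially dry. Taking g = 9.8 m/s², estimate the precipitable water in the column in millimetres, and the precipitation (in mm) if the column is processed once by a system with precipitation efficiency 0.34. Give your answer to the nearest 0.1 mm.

PW ≈ 10.6 mm; precipitation ≈ 3.6 mm

Precipitable water is the column-integrated vapour mass per unit area: PW = (1/g) Σ q̄ Δp, with q in kg/kg and Δp in Pa (1 kg/m² of water = 1 mm).
Layer 101.5–91 kPa: Δp = 105 hPa = 10500 Pa, q̄ = 0.00348 kg/kg → 0.00348 × 10500 / 9.8 = 3.73 mm
Layer 91–62 kPa: Δp = 290 hPa = 29000 Pa, q̄ = 0.00175 kg/kg → 0.00175 × 29000 / 9.8 = 5.18 mm
Layer 62–20 kPa: Δp = 420 hPa = 42000 Pa, q̄ = 0.00039 kg/kg → 0.00039 × 42000 / 9.8 = 1.67 mm
PW = 3.73 + 5.18 + 1.67 = 10.58 ≈ 10.6 mm.
Precipitation = ε × PW = 0.34 × 10.6 = 3.6 mm.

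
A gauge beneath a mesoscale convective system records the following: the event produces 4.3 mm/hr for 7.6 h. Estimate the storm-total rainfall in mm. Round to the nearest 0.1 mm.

total ≈ 32.7 mm

Total = Σ Rᵢ Δtᵢ = 4.3 × 7.6
      = 32.68 = 32.7 mm.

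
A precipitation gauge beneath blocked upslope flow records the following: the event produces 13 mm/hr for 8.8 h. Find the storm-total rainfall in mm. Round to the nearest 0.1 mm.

Total = Σ Rᵢ Δtᵢ = 13 × 8.8
      = 114.4 = 114.4 mm.

total ≈ 114.4 mm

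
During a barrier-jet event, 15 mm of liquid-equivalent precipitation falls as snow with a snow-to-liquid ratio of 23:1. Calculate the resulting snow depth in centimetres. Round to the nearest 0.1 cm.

Snow depth = liquid × ratio = 15 mm × 23 = 345 mm = 34.5 cm.

snow depth ≈ 34.5 cm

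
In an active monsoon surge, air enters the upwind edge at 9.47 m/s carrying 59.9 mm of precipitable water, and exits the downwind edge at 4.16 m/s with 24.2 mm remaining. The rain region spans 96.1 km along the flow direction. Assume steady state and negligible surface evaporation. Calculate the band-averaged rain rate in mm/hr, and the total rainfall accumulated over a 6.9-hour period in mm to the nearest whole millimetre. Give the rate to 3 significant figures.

R ≈ 17.5 mm/hr; total ≈ 121 mm

Column moisture flux per unit crosswind length is F = V × PW.
Inflow: F_in = 9.47 × 59.9 = 567.253 mm·m/s
Outflow: F_out = 4.16 × 24.2 = 100.672 mm·m/s
Steady-state rate R = (F_in − F_out)/L = (567.253 − 100.672) / 96100 m = 4.855e-03 mm/s.
R = 4.855e-03 × 3600 = 17.5 mm/hr.
Over 6.9 h: total = 17.5 × 6.9 = 120.75 ≈ 121 mm.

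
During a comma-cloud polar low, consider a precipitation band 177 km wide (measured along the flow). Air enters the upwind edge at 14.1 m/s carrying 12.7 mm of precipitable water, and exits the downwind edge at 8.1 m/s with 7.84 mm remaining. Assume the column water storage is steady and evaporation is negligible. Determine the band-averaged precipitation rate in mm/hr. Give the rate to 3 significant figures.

Column moisture flux per unit crosswind length is F = V × PW.
Inflow: F_in = 14.1 × 12.7 = 179.07 mm·m/s
Outflow: F_out = 8.1 × 7.84 = 63.504 mm·m/s
Steady-state rate R = (F_in − F_out)/L = (179.07 − 63.504) / 177000 m = 6.529e-04 mm/s.
R = 6.529e-04 × 3600 = 2.35 mm/hr.

R ≈ 2.35 mm/hr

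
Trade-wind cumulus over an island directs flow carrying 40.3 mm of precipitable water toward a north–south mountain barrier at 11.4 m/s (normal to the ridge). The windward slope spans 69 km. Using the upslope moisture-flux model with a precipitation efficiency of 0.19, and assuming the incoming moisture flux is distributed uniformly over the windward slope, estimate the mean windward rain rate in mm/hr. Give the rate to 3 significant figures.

Incoming column moisture flux per unit ridge length: F = V × PW = 11.4 × 40.3 = 459.42 mm·m/s.
Spread over the 69 km slope with efficiency ε = 0.19: R = ε·F/W = 0.19 × 459.42 / 69000 m = 1.265e-03 mm/s.
R = 1.265e-03 × 3600 = 4.55 mm/hr.

R ≈ 4.55 mm/hr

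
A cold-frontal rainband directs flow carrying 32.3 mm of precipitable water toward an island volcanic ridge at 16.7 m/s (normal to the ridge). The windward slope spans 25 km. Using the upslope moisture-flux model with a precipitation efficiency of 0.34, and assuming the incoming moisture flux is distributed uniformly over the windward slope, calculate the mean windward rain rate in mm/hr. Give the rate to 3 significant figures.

Incoming column moisture flux per unit ridge length: F = V × PW = 16.7 × 32.3 = 539.41 mm·m/s.
Spread over the 25 km slope with efficiency ε = 0.34: R = ε·F/W = 0.34 × 539.41 / 25000 m = 7.336e-03 mm/s.
R = 7.336e-03 × 3600 = 26.4 mm/hr.

R ≈ 26.4 mm/hr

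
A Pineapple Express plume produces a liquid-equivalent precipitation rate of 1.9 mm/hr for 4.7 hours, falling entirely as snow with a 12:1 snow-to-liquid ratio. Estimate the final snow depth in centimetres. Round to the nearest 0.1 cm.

Liquid-equivalent depth = 1.9 × 4.7 = 8.93 mm.
Snow depth = 8.93 mm × 12 = 107.16 mm = 10.7 cm.

snow depth ≈ 10.7 cm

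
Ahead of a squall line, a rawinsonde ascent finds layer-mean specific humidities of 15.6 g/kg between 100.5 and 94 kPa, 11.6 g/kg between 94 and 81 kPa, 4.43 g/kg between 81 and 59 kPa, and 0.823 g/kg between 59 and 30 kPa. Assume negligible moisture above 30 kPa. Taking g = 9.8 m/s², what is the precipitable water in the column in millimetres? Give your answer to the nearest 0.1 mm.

PW ≈ 38.1 mm

Precipitable water is the column-integrated vapour mass per unit area: PW = (1/g) Σ q̄ Δp, with q in kg/kg and Δp in Pa (1 kg/m² of water = 1 mm).
Layer 100.5–94 kPa: Δp = 65 hPa = 6500 Pa, q̄ = 0.0156 kg/kg → 0.0156 × 6500 / 9.8 = 10.35 mm
Layer 94–81 kPa: Δp = 130 hPa = 13000 Pa, q̄ = 0.0116 kg/kg → 0.0116 × 13000 / 9.8 = 15.39 mm
Layer 81–59 kPa: Δp = 220 hPa = 22000 Pa, q̄ = 0.00443 kg/kg → 0.00443 × 22000 / 9.8 = 9.94 mm
Layer 59–30 kPa: Δp = 290 hPa = 29000 Pa, q̄ = 0.000823 kg/kg → 0.000823 × 29000 / 9.8 = 2.44 mm
PW = 10.35 + 15.39 + 9.94 + 2.44 = 38.12 ≈ 38.1 mm.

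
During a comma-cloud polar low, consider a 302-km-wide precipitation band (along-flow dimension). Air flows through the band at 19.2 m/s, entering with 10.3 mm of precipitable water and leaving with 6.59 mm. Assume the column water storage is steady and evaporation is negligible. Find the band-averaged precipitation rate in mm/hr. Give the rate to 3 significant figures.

Column moisture flux per unit crosswind length is F = V × PW.
Inflow: F_in = 19.2 × 10.3 = 197.76 mm·m/s
Outflow: F_out = 19.2 × 6.59 = 126.528 mm·m/s
Steady-state rate R = (F_in − F_out)/L = (197.76 − 126.528) / 302000 m = 2.359e-04 mm/s.
R = 2.359e-04 × 3600 = 0.849 mm/hr.

R ≈ 0.849 mm/hr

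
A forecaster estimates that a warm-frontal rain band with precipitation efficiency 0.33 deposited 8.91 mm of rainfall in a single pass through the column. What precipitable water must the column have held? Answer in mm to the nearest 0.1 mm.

PW ≈ 27.0 mm

PW = rainfall / ε = 8.91 / 0.33 = 27.0 mm.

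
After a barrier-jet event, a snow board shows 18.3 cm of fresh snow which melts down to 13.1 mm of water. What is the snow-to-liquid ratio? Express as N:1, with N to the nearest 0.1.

Ratio = snow depth / SWE = 183 mm / 13.1 mm = 14.0, i.e. 14.0:1.

ratio ≈ 14.0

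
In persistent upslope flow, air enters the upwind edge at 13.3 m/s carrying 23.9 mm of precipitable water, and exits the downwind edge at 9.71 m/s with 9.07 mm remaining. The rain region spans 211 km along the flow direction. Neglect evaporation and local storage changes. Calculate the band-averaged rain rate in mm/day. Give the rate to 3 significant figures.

Column moisture flux per unit crosswind length is F = V × PW.
Inflow: F_in = 13.3 × 23.9 = 317.87 mm·m/s
Outflow: F_out = 9.71 × 9.07 = 88.0697 mm·m/s
Steady-state rate R = (F_in − F_out)/L = (317.87 − 88.0697) / 211000 m = 1.089e-03 mm/s.
R = 1.089e-03 × 3600 × 24 = 94.1 mm/day.

R ≈ 94.1 mm/day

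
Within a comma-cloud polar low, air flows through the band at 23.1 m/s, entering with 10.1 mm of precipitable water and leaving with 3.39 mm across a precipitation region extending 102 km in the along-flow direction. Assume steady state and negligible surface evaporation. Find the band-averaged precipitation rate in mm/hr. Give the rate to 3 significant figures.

R ≈ 5.47 mm/hr

Column moisture flux per unit crosswind length is F = V × PW.
Inflow: F_in = 23.1 × 10.1 = 233.31 mm·m/s
Outflow: F_out = 23.1 × 3.39 = 78.309 mm·m/s
Steady-state rate R = (F_in − F_out)/L = (233.31 − 78.309) / 102000 m = 1.520e-03 mm/s.
R = 1.520e-03 × 3600 = 5.47 mm/hr.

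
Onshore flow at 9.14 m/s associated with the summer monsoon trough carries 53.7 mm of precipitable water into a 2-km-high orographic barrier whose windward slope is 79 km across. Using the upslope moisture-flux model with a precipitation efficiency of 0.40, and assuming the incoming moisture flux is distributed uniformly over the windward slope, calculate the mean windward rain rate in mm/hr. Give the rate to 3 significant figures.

Incoming column moisture flux per unit ridge length: F = V × PW = 9.14 × 53.7 = 490.818 mm·m/s.
Spread over the 79 km slope with efficiency ε = 0.40: R = ε·F/W = 0.40 × 490.818 / 79000 m = 2.485e-03 mm/s.
R = 2.485e-03 × 3600 = 8.95 mm/hr.

R ≈ 8.95 mm/hr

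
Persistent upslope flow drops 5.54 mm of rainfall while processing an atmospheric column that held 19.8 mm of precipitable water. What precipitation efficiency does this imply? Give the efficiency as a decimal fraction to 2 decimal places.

ε ≈ 0.28

ε = rainfall / PW = 5.54 / 19.8 = 0.28.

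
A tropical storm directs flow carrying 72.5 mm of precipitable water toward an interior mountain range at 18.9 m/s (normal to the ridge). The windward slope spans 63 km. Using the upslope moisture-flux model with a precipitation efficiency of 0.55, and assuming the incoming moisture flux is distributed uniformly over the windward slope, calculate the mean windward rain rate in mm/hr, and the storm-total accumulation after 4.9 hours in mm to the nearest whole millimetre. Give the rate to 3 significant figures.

R ≈ 43.1 mm/hr; total ≈ 211 mm

Incoming column moisture flux per unit ridge length: F = V × PW = 18.9 × 72.5 = 1370.25 mm·m/s.
Spread over the 63 km slope with efficiency ε = 0.55: R = ε·F/W = 0.55 × 1370.25 / 63000 m = 1.196e-02 mm/s.
R = 1.196e-02 × 3600 = 43.1 mm/hr.
Over 4.9 h: total = 43.1 × 4.9 = 211.19 ≈ 211 mm.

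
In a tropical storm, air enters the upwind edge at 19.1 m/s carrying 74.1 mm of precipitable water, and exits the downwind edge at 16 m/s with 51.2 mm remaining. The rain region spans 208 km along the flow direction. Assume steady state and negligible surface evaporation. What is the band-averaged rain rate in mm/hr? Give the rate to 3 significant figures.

R ≈ 10.3 mm/hr

Column moisture flux per unit crosswind length is F = V × PW.
Inflow: F_in = 19.1 × 74.1 = 1415.31 mm·m/s
Outflow: F_out = 16 × 51.2 = 819.2 mm·m/s
Steady-state rate R = (F_in − F_out)/L = (1415.31 − 819.2) / 208000 m = 2.866e-03 mm/s.
R = 2.866e-03 × 3600 = 10.3 mm/hr.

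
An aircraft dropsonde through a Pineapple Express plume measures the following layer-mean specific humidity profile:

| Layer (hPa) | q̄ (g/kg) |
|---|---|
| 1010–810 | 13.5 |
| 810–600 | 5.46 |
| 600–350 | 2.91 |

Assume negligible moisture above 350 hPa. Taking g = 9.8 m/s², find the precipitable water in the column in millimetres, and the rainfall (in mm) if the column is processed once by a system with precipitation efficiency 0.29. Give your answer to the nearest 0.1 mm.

PW ≈ 46.7 mm; rainfall ≈ 13.5 mm

Precipitable water is the column-integrated vapour mass per unit area: PW = (1/g) Σ q̄ Δp, with q in kg/kg and Δp in Pa (1 kg/m² of water = 1 mm).
Layer 1010–810 hPa: Δp = 200 hPa = 20000 Pa, q̄ = 0.0135 kg/kg → 0.0135 × 20000 / 9.8 = 27.55 mm
Layer 810–600 hPa: Δp = 210 hPa = 21000 Pa, q̄ = 0.00546 kg/kg → 0.00546 × 21000 / 9.8 = 11.70 mm
Layer 600–350 hPa: Δp = 250 hPa = 25000 Pa, q̄ = 0.00291 kg/kg → 0.00291 × 25000 / 9.8 = 7.42 mm
PW = 27.55 + 11.70 + 7.42 = 46.67 ≈ 46.7 mm.
Rainfall = ε × PW = 0.29 × 46.7 = 13.5 mm.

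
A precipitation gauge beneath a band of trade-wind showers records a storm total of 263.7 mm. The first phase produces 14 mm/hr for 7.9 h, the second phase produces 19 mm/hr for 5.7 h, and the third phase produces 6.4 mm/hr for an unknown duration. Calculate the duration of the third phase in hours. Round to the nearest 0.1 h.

duration ≈ 7.0 h

Known phases: 14 × 7.9 + 19 × 5.7 = 110.6 + 108.3 = 218.9 mm.
Remaining depth = 263.7 − 218.9 = 44.8 mm.
Duration = 44.8 / 6.4 = 7.0 h.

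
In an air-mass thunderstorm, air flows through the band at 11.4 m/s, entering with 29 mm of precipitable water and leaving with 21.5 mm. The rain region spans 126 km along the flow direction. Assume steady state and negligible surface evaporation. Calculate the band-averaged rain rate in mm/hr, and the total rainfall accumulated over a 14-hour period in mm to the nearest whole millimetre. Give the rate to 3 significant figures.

R ≈ 2.44 mm/hr; total ≈ 34 mm

Column moisture flux per unit crosswind length is F = V × PW.
Inflow: F_in = 11.4 × 29 = 330.6 mm·m/s
Outflow: F_out = 11.4 × 21.5 = 245.1 mm·m/s
Steady-state rate R = (F_in − F_out)/L = (330.6 − 245.1) / 126000 m = 6.786e-04 mm/s.
R = 6.786e-04 × 3600 = 2.44 mm/hr.
Over 14 h: total = 2.44 × 14 = 34.16 ≈ 34 mm.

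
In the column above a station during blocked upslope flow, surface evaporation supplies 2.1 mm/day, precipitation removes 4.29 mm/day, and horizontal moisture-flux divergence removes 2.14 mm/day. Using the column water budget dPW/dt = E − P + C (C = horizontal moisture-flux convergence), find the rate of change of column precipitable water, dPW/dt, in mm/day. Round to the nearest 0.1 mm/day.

dPW/dt ≈ -4.3 mm/day

dPW/dt = E − P + C = 2.1 − 4.29 + (-2.14) = -4.3 mm/day.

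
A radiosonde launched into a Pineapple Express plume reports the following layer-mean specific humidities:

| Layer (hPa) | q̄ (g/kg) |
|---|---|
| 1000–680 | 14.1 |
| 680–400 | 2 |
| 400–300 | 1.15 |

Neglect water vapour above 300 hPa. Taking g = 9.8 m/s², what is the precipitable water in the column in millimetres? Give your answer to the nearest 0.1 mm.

Precipitable water is the column-integrated vapour mass per unit area: PW = (1/g) Σ q̄ Δp, with q in kg/kg and Δp in Pa (1 kg/m² of water = 1 mm).
Layer 1000–680 hPa: Δp = 320 hPa = 32000 Pa, q̄ = 0.0141 kg/kg → 0.0141 × 32000 / 9.8 = 46.04 mm
Layer 680–400 hPa: Δp = 280 hPa = 28000 Pa, q̄ = 0.002 kg/kg → 0.002 × 28000 / 9.8 = 5.71 mm
Layer 400–300 hPa: Δp = 100 hPa = 10000 Pa, q̄ = 0.00115 kg/kg → 0.00115 × 10000 / 9.8 = 1.17 mm
PW = 46.04 + 5.71 + 1.17 = 52.92 ≈ 52.9 mm.

PW ≈ 52.9 mm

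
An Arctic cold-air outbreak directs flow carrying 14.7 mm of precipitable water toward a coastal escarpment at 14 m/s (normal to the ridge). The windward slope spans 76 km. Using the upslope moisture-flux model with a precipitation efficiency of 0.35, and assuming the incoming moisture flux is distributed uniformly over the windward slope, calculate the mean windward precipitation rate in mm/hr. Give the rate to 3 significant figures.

R ≈ 3.41 mm/hr

Incoming column moisture flux per unit ridge length: F = V × PW = 14 × 14.7 = 205.8 mm·m/s.
Spread over the 76 km slope with efficiency ε = 0.35: R = ε·F/W = 0.35 × 205.8 / 76000 m = 9.478e-04 mm/s.
R = 9.478e-04 × 3600 = 3.41 mm/hr.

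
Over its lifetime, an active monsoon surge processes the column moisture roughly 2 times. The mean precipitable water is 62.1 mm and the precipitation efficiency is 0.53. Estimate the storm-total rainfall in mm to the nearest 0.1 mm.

Each cycle deposits ε × PW = 0.53 × 62.1 = 32.913 mm.
Over 2 cycles: 2 × 32.913 = 65.8 mm.

rainfall ≈ 65.8 mm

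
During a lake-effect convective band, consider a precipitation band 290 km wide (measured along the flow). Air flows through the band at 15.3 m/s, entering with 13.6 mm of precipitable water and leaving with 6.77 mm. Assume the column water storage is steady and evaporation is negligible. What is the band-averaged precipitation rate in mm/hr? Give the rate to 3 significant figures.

Column moisture flux per unit crosswind length is F = V × PW.
Inflow: F_in = 15.3 × 13.6 = 208.08 mm·m/s
Outflow: F_out = 15.3 × 6.77 = 103.581 mm·m/s
Steady-state rate R = (F_in − F_out)/L = (208.08 − 103.581) / 290000 m = 3.603e-04 mm/s.
R = 3.603e-04 × 3600 = 1.30 mm/hr.

R ≈ 1.30 mm/hr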